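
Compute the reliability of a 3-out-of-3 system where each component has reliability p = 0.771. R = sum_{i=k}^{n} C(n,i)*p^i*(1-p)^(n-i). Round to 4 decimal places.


k = 3, n = 3, p = 0.771
i=3: C(3,3)=1 * 0.771^3 * 0.229^0 = 0.4583
R = sum of terms = 0.4583

0.4583


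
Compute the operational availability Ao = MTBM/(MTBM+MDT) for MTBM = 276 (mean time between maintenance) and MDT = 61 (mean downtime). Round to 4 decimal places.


MTBM = 276
MDT = 61
MTBM + MDT = 337
Ao = 276 / 337
Ao = 0.819

0.819


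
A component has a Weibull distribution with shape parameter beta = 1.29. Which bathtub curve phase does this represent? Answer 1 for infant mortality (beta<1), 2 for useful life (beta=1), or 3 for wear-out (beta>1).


beta = 1.29
Compare beta to 1:
beta < 1 => infant mortality (phase 1)
beta = 1 => useful life (phase 2)
beta > 1 => wear-out (phase 3)
Since beta = 1.29, this is wear-out (increasing failure rate)
Phase = 3

3


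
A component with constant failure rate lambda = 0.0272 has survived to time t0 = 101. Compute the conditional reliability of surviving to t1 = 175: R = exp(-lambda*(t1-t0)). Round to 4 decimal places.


lambda = 0.0272
t0 = 101, t1 = 175
t1 - t0 = 74
lambda * (t1-t0) = 0.0272 * 74 = 2.0128
R = exp(-2.0128)
R = 0.1336

0.1336


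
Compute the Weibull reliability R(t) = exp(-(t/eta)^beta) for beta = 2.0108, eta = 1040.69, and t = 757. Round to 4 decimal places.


beta = 2.0108, eta = 1040.69, t = 757
t/eta = 757 / 1040.69 = 0.7274
(t/eta)^beta = 0.7274^2.0108 = 0.5273
R(t) = exp(-0.5273)
R(t) = 0.5902

0.5902


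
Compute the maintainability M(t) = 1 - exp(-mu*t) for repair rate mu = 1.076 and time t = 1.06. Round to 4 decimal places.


mu = 1.076, t = 1.06
mu * t = 1.076 * 1.06 = 1.1406
exp(-1.1406) = 0.3196
M(t) = 1 - 0.3196
M(t) = 0.6804

0.6804


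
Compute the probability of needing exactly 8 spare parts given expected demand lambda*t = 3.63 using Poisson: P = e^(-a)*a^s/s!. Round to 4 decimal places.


a = 3.63, s = 8
e^(-a) = e^(-3.63) = 0.0265
a^s = 3.63^8 = 30147.6178
s! = 40320
P = 0.0265 * 30147.6178 / 40320
P = 0.0198

0.0198


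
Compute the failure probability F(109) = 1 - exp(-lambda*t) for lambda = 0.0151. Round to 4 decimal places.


lambda = 0.0151, t = 109
lambda * t = 1.6459
exp(-1.6459) = 0.1928
F(t) = 1 - 0.1928
F(t) = 0.8072

0.8072


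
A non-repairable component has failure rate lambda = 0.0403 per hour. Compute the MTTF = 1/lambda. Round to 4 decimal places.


lambda = 0.0403
MTTF = 1 / 0.0403
MTTF = 24.8139

24.8139


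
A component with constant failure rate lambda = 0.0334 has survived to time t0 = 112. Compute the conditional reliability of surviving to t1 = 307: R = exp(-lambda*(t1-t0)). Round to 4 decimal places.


lambda = 0.0334
t0 = 112, t1 = 307
t1 - t0 = 195
lambda * (t1-t0) = 0.0334 * 195 = 6.513
R = exp(-6.513)
R = 0.0015

0.0015


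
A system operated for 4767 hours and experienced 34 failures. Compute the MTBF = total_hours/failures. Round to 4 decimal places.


total_hours = 4767
failures = 34
MTBF = 4767 / 34
MTBF = 140.2059

140.2059


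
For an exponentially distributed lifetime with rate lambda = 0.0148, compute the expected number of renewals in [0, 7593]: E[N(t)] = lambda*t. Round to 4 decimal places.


lambda = 0.0148
t = 7593
E[N(t)] = lambda * t
E[N(t)] = 0.0148 * 7593
E[N(t)] = 112.3764

112.3764


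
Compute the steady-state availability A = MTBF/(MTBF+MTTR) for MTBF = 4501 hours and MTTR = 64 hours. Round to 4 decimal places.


MTBF = 4501
MTTR = 64
MTBF + MTTR = 4565
A = 4501 / 4565
A = 0.986

0.986


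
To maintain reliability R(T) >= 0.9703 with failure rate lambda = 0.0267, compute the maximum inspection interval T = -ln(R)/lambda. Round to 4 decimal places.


R_target = 0.9703
lambda = 0.0267
-ln(0.9703) = 0.0301
T = 0.0301 / 0.0267
T = 1.1292

1.1292


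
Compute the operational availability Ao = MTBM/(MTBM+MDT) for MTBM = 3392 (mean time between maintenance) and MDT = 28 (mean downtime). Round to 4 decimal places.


MTBM = 3392
MDT = 28
MTBM + MDT = 3420
Ao = 3392 / 3420
Ao = 0.9918

0.9918


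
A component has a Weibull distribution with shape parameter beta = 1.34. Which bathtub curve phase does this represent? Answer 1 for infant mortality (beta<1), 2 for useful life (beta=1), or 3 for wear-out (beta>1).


beta = 1.34
Compare beta to 1:
beta < 1 => infant mortality (phase 1)
beta = 1 => useful life (phase 2)
beta > 1 => wear-out (phase 3)
Since beta = 1.34, this is wear-out (increasing failure rate)
Phase = 3

3


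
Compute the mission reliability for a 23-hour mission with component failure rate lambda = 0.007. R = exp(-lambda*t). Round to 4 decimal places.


lambda = 0.007
mission_time = 23
lambda * t = 0.007 * 23 = 0.161
R = exp(-0.161)
R = 0.8513

0.8513


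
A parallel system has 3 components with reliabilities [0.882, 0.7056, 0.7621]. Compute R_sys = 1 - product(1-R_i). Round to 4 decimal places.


Components: [0.882, 0.7056, 0.7621]
(1 - 0.882) = 0.118, running product = 0.118
(1 - 0.7056) = 0.2944, running product = 0.0347
(1 - 0.7621) = 0.2379, running product = 0.0083
Product of (1-R_i) = 0.0083
R_sys = 1 - 0.0083 = 0.9917

0.9917


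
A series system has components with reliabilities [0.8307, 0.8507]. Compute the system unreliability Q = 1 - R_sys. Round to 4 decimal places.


Components: [0.8307, 0.8507]
After component 1: product = 0.8307
After component 2: product = 0.7067
R_sys = 0.7067
Q = 1 - 0.7067 = 0.2933

0.2933


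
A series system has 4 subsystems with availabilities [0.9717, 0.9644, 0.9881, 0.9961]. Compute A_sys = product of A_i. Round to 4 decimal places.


Subsystems: [0.9717, 0.9644, 0.9881, 0.9961]
After subsystem 1 (A=0.9717): product = 0.9717
After subsystem 2 (A=0.9644): product = 0.9371
After subsystem 3 (A=0.9881): product = 0.926
After subsystem 4 (A=0.9961): product = 0.9223
A_sys = 0.9223

0.9223


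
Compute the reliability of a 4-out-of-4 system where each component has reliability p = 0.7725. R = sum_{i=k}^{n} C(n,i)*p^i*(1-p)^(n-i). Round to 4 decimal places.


k = 4, n = 4, p = 0.7725
i=4: C(4,4)=1 * 0.7725^4 * 0.2275^0 = 0.3561
R = sum of terms = 0.3561

0.3561


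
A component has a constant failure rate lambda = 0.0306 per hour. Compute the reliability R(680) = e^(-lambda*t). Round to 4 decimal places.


lambda = 0.0306
t = 680
lambda * t = 20.808
R(t) = e^(-20.808)
R(t) = 0.0

0.0


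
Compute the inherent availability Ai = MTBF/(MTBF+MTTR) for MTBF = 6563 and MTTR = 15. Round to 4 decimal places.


MTBF = 6563
MTTR = 15
MTBF + MTTR = 6578
Ai = 6563 / 6578
Ai = 0.9977

0.9977


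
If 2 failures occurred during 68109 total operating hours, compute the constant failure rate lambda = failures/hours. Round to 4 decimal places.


failures = 2
total_hours = 68109
lambda = 2 / 68109
lambda = 0.0

0.0


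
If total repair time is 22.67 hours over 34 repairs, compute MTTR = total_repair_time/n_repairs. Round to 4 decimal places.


total_repair_time = 22.67
n_repairs = 34
MTTR = 22.67 / 34
MTTR = 0.6668

0.6668


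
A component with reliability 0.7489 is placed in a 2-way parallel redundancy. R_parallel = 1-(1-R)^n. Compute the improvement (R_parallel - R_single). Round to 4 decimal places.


R_single = 0.7489, n = 2
1 - R_single = 0.2511
(1 - R_single)^n = 0.2511^2 = 0.0631
R_parallel = 1 - 0.0631 = 0.9369
Improvement = 0.9369 - 0.7489
Improvement = 0.188

0.188


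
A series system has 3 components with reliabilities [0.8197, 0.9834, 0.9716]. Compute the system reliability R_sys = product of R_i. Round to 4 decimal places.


Components: [0.8197, 0.9834, 0.9716]
After component 1 (R=0.8197): product = 0.8197
After component 2 (R=0.9834): product = 0.8061
After component 3 (R=0.9716): product = 0.7832
R_sys = 0.7832

0.7832


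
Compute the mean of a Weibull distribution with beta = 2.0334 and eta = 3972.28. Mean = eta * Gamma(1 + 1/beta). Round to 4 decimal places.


beta = 2.0334, eta = 3972.28
1/beta = 0.4918
1 + 1/beta = 1.4918
Gamma(1.4918) = 0.886
Mean = 3972.28 * 0.886
Mean = 3519.3979

3519.3979


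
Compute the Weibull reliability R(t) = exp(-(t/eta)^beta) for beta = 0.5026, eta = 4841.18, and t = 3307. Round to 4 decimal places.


beta = 0.5026, eta = 4841.18, t = 3307
t/eta = 3307 / 4841.18 = 0.6831
(t/eta)^beta = 0.6831^0.5026 = 0.8257
R(t) = exp(-0.8257)
R(t) = 0.4379

0.4379


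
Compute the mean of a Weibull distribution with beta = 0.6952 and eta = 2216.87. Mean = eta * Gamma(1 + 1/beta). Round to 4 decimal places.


beta = 0.6952, eta = 2216.87
1/beta = 1.4384
1 + 1/beta = 2.4384
Gamma(2.4384) = 1.2742
Mean = 2216.87 * 1.2742
Mean = 2824.7728

2824.7728


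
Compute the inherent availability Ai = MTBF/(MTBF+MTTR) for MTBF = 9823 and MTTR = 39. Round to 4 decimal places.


MTBF = 9823
MTTR = 39
MTBF + MTTR = 9862
Ai = 9823 / 9862
Ai = 0.996

0.996


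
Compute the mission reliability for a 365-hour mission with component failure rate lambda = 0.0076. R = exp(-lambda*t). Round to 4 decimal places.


lambda = 0.0076
mission_time = 365
lambda * t = 0.0076 * 365 = 2.774
R = exp(-2.774)
R = 0.0624

0.0624


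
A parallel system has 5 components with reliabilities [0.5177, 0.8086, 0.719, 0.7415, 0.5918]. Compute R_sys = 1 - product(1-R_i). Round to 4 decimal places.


Components: [0.5177, 0.8086, 0.719, 0.7415, 0.5918]
(1 - 0.5177) = 0.4823, running product = 0.4823
(1 - 0.8086) = 0.1914, running product = 0.0923
(1 - 0.719) = 0.281, running product = 0.0259
(1 - 0.7415) = 0.2585, running product = 0.0067
(1 - 0.5918) = 0.4082, running product = 0.0027
Product of (1-R_i) = 0.0027
R_sys = 1 - 0.0027 = 0.9973

0.9973


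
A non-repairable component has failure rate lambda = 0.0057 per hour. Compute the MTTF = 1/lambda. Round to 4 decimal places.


lambda = 0.0057
MTTF = 1 / 0.0057
MTTF = 175.4386

175.4386


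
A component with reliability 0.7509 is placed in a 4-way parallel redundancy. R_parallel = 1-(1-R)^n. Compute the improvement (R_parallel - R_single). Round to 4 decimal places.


R_single = 0.7509, n = 4
1 - R_single = 0.2491
(1 - R_single)^n = 0.2491^4 = 0.0039
R_parallel = 1 - 0.0039 = 0.9961
Improvement = 0.9961 - 0.7509
Improvement = 0.2452

0.2452


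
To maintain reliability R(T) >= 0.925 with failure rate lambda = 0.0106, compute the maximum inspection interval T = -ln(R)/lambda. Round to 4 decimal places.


R_target = 0.925
lambda = 0.0106
-ln(0.925) = 0.078
T = 0.078 / 0.0106
T = 7.3549

7.3549


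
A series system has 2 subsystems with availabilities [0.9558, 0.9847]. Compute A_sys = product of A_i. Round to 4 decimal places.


Subsystems: [0.9558, 0.9847]
After subsystem 1 (A=0.9558): product = 0.9558
After subsystem 2 (A=0.9847): product = 0.9412
A_sys = 0.9412

0.9412


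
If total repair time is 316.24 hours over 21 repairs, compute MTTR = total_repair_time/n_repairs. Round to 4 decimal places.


total_repair_time = 316.24
n_repairs = 21
MTTR = 316.24 / 21
MTTR = 15.059

15.059


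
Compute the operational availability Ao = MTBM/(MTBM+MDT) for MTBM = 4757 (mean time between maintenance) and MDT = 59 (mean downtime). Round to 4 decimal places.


MTBM = 4757
MDT = 59
MTBM + MDT = 4816
Ao = 4757 / 4816
Ao = 0.9877

0.9877


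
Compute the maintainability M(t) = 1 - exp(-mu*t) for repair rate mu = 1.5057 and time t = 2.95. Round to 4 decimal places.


mu = 1.5057, t = 2.95
mu * t = 1.5057 * 2.95 = 4.4418
exp(-4.4418) = 0.0118
M(t) = 1 - 0.0118
M(t) = 0.9882

0.9882


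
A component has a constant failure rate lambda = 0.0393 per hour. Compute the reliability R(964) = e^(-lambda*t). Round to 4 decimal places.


lambda = 0.0393
t = 964
lambda * t = 37.8852
R(t) = e^(-37.8852)
R(t) = 0.0

0.0


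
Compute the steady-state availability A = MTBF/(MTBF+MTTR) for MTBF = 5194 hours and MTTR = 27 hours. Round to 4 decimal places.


MTBF = 5194
MTTR = 27
MTBF + MTTR = 5221
A = 5194 / 5221
A = 0.9948

0.9948


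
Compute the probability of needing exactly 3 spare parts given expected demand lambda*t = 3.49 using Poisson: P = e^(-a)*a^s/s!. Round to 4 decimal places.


a = 3.49, s = 3
e^(-a) = e^(-3.49) = 0.0305
a^s = 3.49^3 = 42.5085
s! = 6
P = 0.0305 * 42.5085 / 6
P = 0.2161

0.2161


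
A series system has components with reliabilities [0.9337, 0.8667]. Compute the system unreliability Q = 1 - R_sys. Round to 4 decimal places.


Components: [0.9337, 0.8667]
After component 1: product = 0.9337
After component 2: product = 0.8092
R_sys = 0.8092
Q = 1 - 0.8092 = 0.1908

0.1908


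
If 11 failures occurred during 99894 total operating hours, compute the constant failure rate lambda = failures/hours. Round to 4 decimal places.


failures = 11
total_hours = 99894
lambda = 11 / 99894
lambda = 0.0001

0.0001


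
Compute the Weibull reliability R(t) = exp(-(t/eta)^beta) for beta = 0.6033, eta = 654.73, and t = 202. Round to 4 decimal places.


beta = 0.6033, eta = 654.73, t = 202
t/eta = 202 / 654.73 = 0.3085
(t/eta)^beta = 0.3085^0.6033 = 0.4919
R(t) = exp(-0.4919)
R(t) = 0.6115

0.6115


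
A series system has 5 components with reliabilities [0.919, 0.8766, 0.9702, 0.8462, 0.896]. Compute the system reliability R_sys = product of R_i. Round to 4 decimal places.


Components: [0.919, 0.8766, 0.9702, 0.8462, 0.896]
After component 1 (R=0.919): product = 0.919
After component 2 (R=0.8766): product = 0.8056
After component 3 (R=0.9702): product = 0.7816
After component 4 (R=0.8462): product = 0.6614
After component 5 (R=0.896): product = 0.5926
R_sys = 0.5926

0.5926


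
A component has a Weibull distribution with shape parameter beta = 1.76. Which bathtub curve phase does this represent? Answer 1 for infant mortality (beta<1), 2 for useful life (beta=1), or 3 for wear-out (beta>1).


beta = 1.76
Compare beta to 1:
beta < 1 => infant mortality (phase 1)
beta = 1 => useful life (phase 2)
beta > 1 => wear-out (phase 3)
Since beta = 1.76, this is wear-out (increasing failure rate)
Phase = 3

3


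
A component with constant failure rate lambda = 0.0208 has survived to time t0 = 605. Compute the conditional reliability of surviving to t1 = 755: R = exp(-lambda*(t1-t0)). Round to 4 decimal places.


lambda = 0.0208
t0 = 605, t1 = 755
t1 - t0 = 150
lambda * (t1-t0) = 0.0208 * 150 = 3.12
R = exp(-3.12)
R = 0.0442

0.0442


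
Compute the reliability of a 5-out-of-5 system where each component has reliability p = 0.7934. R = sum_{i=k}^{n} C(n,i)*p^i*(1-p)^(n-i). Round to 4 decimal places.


k = 5, n = 5, p = 0.7934
i=5: C(5,5)=1 * 0.7934^5 * 0.2066^0 = 0.3144
R = sum of terms = 0.3144

0.3144


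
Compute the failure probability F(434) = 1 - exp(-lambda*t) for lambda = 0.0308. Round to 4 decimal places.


lambda = 0.0308, t = 434
lambda * t = 13.3672
exp(-13.3672) = 0.0
F(t) = 1 - 0.0
F(t) = 1.0

1.0


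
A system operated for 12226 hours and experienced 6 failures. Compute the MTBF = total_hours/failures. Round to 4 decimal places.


total_hours = 12226
failures = 6
MTBF = 12226 / 6
MTBF = 2037.6667

2037.6667


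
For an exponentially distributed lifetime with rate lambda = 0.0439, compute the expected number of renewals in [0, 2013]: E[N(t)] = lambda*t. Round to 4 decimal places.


lambda = 0.0439
t = 2013
E[N(t)] = lambda * t
E[N(t)] = 0.0439 * 2013
E[N(t)] = 88.3707

88.3707


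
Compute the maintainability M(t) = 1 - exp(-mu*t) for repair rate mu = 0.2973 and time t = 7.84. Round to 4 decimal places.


mu = 0.2973, t = 7.84
mu * t = 0.2973 * 7.84 = 2.3308
exp(-2.3308) = 0.0972
M(t) = 1 - 0.0972
M(t) = 0.9028

0.9028


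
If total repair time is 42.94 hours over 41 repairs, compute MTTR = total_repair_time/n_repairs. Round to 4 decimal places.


total_repair_time = 42.94
n_repairs = 41
MTTR = 42.94 / 41
MTTR = 1.0473

1.0473


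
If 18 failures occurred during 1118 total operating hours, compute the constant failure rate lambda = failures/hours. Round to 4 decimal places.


failures = 18
total_hours = 1118
lambda = 18 / 1118
lambda = 0.0161

0.0161


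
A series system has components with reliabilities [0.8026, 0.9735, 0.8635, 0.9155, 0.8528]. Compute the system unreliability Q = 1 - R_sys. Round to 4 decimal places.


Components: [0.8026, 0.9735, 0.8635, 0.9155, 0.8528]
After component 1: product = 0.8026
After component 2: product = 0.7813
After component 3: product = 0.6747
After component 4: product = 0.6177
After component 5: product = 0.5267
R_sys = 0.5267
Q = 1 - 0.5267 = 0.4733

0.4733


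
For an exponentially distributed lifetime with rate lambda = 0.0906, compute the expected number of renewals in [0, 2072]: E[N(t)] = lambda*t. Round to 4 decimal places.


lambda = 0.0906
t = 2072
E[N(t)] = lambda * t
E[N(t)] = 0.0906 * 2072
E[N(t)] = 187.7232

187.7232


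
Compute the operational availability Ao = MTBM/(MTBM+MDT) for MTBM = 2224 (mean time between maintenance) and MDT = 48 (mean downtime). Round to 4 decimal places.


MTBM = 2224
MDT = 48
MTBM + MDT = 2272
Ao = 2224 / 2272
Ao = 0.9789

0.9789


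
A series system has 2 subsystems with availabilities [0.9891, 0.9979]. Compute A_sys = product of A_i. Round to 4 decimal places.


Subsystems: [0.9891, 0.9979]
After subsystem 1 (A=0.9891): product = 0.9891
After subsystem 2 (A=0.9979): product = 0.987
A_sys = 0.987

0.987


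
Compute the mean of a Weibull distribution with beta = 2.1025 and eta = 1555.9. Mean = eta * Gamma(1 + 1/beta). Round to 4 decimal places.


beta = 2.1025, eta = 1555.9
1/beta = 0.4756
1 + 1/beta = 1.4756
Gamma(1.4756) = 0.8857
Mean = 1555.9 * 0.8857
Mean = 1378.04

1378.04


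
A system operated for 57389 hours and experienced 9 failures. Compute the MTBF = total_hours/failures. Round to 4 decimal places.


total_hours = 57389
failures = 9
MTBF = 57389 / 9
MTBF = 6376.5556

6376.5556


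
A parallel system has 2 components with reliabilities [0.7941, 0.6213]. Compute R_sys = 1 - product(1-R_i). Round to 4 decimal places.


Components: [0.7941, 0.6213]
(1 - 0.7941) = 0.2059, running product = 0.2059
(1 - 0.6213) = 0.3787, running product = 0.078
Product of (1-R_i) = 0.078
R_sys = 1 - 0.078 = 0.922

0.922


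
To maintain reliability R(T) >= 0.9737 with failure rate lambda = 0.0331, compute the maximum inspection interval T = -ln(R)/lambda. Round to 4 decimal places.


R_target = 0.9737
lambda = 0.0331
-ln(0.9737) = 0.0267
T = 0.0267 / 0.0331
T = 0.8052

0.8052


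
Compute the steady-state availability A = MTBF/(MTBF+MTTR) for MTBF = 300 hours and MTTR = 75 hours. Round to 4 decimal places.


MTBF = 300
MTTR = 75
MTBF + MTTR = 375
A = 300 / 375
A = 0.8

0.8


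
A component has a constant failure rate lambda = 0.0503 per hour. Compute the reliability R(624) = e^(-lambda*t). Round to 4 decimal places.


lambda = 0.0503
t = 624
lambda * t = 31.3872
R(t) = e^(-31.3872)
R(t) = 0.0

0.0


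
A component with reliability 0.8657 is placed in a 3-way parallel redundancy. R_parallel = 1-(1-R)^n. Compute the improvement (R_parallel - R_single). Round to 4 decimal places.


R_single = 0.8657, n = 3
1 - R_single = 0.1343
(1 - R_single)^n = 0.1343^3 = 0.0024
R_parallel = 1 - 0.0024 = 0.9976
Improvement = 0.9976 - 0.8657
Improvement = 0.1319

0.1319


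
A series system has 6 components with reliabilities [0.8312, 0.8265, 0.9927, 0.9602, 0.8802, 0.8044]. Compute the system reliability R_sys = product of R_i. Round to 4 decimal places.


Components: [0.8312, 0.8265, 0.9927, 0.9602, 0.8802, 0.8044]
After component 1 (R=0.8312): product = 0.8312
After component 2 (R=0.8265): product = 0.687
After component 3 (R=0.9927): product = 0.682
After component 4 (R=0.9602): product = 0.6548
After component 5 (R=0.8802): product = 0.5764
After component 6 (R=0.8044): product = 0.4636
R_sys = 0.4636

0.4636


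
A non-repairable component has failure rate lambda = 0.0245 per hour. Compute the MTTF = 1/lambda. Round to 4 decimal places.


lambda = 0.0245
MTTF = 1 / 0.0245
MTTF = 40.8163

40.8163


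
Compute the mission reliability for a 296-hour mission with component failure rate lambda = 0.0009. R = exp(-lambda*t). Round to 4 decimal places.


lambda = 0.0009
mission_time = 296
lambda * t = 0.0009 * 296 = 0.2664
R = exp(-0.2664)
R = 0.7661

0.7661


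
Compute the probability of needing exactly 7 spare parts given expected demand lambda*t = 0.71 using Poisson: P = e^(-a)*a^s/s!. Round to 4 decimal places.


a = 0.71, s = 7
e^(-a) = e^(-0.71) = 0.4916
a^s = 0.71^7 = 0.091
s! = 5040
P = 0.4916 * 0.091 / 5040
P = 0.0

0.0


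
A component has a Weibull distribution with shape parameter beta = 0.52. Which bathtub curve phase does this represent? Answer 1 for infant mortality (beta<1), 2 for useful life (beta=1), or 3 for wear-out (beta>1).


beta = 0.52
Compare beta to 1:
beta < 1 => infant mortality (phase 1)
beta = 1 => useful life (phase 2)
beta > 1 => wear-out (phase 3)
Since beta = 0.52, this is infant mortality (decreasing failure rate)
Phase = 1

1


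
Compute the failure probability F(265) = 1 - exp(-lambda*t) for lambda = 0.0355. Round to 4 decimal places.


lambda = 0.0355, t = 265
lambda * t = 9.4075
exp(-9.4075) = 0.0001
F(t) = 1 - 0.0001
F(t) = 0.9999

0.9999


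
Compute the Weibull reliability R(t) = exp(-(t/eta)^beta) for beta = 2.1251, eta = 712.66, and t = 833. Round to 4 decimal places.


beta = 2.1251, eta = 712.66, t = 833
t/eta = 833 / 712.66 = 1.1689
(t/eta)^beta = 1.1689^2.1251 = 1.3932
R(t) = exp(-1.3932)
R(t) = 0.2483

0.2483


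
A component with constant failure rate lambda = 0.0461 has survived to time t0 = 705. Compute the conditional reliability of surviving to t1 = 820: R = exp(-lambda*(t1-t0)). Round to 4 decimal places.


lambda = 0.0461
t0 = 705, t1 = 820
t1 - t0 = 115
lambda * (t1-t0) = 0.0461 * 115 = 5.3015
R = exp(-5.3015)
R = 0.005

0.005


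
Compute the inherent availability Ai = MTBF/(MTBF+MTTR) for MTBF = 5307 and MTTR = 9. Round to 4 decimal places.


MTBF = 5307
MTTR = 9
MTBF + MTTR = 5316
Ai = 5307 / 5316
Ai = 0.9983

0.9983


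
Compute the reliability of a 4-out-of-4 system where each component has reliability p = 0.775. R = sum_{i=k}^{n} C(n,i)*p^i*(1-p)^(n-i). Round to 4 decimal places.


k = 4, n = 4, p = 0.775
i=4: C(4,4)=1 * 0.775^4 * 0.225^0 = 0.3608
R = sum of terms = 0.3608

0.3608


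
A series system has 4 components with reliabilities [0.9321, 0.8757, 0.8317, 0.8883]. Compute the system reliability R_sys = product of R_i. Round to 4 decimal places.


Components: [0.9321, 0.8757, 0.8317, 0.8883]
After component 1 (R=0.9321): product = 0.9321
After component 2 (R=0.8757): product = 0.8162
After component 3 (R=0.8317): product = 0.6789
After component 4 (R=0.8883): product = 0.603
R_sys = 0.603

0.603


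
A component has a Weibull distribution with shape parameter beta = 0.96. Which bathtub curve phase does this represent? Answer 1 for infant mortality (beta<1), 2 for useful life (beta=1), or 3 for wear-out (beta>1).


beta = 0.96
Compare beta to 1:
beta < 1 => infant mortality (phase 1)
beta = 1 => useful life (phase 2)
beta > 1 => wear-out (phase 3)
Since beta = 0.96, this is infant mortality (decreasing failure rate)
Phase = 1

1


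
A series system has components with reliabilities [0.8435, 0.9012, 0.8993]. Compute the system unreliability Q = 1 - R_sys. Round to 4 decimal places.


Components: [0.8435, 0.9012, 0.8993]
After component 1: product = 0.8435
After component 2: product = 0.7602
After component 3: product = 0.6836
R_sys = 0.6836
Q = 1 - 0.6836 = 0.3164

0.3164


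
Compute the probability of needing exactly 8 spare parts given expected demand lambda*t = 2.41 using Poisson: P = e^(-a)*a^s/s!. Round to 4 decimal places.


a = 2.41, s = 8
e^(-a) = e^(-2.41) = 0.0898
a^s = 2.41^8 = 1137.9845
s! = 40320
P = 0.0898 * 1137.9845 / 40320
P = 0.0025

0.0025


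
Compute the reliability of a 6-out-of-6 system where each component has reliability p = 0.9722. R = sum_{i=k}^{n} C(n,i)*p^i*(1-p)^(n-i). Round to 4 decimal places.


k = 6, n = 6, p = 0.9722
i=6: C(6,6)=1 * 0.9722^6 * 0.0278^0 = 0.8444
R = sum of terms = 0.8444

0.8444


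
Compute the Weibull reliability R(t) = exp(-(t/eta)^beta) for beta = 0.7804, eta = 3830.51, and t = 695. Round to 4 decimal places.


beta = 0.7804, eta = 3830.51, t = 695
t/eta = 695 / 3830.51 = 0.1814
(t/eta)^beta = 0.1814^0.7804 = 0.2639
R(t) = exp(-0.2639)
R(t) = 0.768

0.768


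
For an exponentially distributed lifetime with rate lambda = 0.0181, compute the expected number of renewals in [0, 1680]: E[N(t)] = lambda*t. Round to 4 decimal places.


lambda = 0.0181
t = 1680
E[N(t)] = lambda * t
E[N(t)] = 0.0181 * 1680
E[N(t)] = 30.408

30.408


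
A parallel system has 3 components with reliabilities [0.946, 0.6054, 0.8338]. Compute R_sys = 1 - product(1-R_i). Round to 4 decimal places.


Components: [0.946, 0.6054, 0.8338]
(1 - 0.946) = 0.054, running product = 0.054
(1 - 0.6054) = 0.3946, running product = 0.0213
(1 - 0.8338) = 0.1662, running product = 0.0035
Product of (1-R_i) = 0.0035
R_sys = 1 - 0.0035 = 0.9965

0.9965


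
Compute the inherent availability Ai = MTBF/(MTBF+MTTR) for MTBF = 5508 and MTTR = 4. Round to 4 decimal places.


MTBF = 5508
MTTR = 4
MTBF + MTTR = 5512
Ai = 5508 / 5512
Ai = 0.9993

0.9993


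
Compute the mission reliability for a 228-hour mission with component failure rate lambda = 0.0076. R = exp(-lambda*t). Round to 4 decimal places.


lambda = 0.0076
mission_time = 228
lambda * t = 0.0076 * 228 = 1.7328
R = exp(-1.7328)
R = 0.1768

0.1768


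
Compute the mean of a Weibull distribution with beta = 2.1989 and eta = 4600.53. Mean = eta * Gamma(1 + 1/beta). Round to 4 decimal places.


beta = 2.1989, eta = 4600.53
1/beta = 0.4548
1 + 1/beta = 1.4548
Gamma(1.4548) = 0.8856
Mean = 4600.53 * 0.8856
Mean = 4074.337

4074.337


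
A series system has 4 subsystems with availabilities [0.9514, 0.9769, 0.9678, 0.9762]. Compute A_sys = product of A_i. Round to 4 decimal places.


Subsystems: [0.9514, 0.9769, 0.9678, 0.9762]
After subsystem 1 (A=0.9514): product = 0.9514
After subsystem 2 (A=0.9769): product = 0.9294
After subsystem 3 (A=0.9678): product = 0.8995
After subsystem 4 (A=0.9762): product = 0.8781
A_sys = 0.8781

0.8781


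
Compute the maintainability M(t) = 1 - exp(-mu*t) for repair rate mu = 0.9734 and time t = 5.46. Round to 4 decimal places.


mu = 0.9734, t = 5.46
mu * t = 0.9734 * 5.46 = 5.3148
exp(-5.3148) = 0.0049
M(t) = 1 - 0.0049
M(t) = 0.9951

0.9951


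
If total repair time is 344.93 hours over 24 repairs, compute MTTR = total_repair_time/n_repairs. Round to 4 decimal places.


total_repair_time = 344.93
n_repairs = 24
MTTR = 344.93 / 24
MTTR = 14.3721

14.3721


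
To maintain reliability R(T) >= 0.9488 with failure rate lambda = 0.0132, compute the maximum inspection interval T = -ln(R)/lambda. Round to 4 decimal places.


R_target = 0.9488
lambda = 0.0132
-ln(0.9488) = 0.0526
T = 0.0526 / 0.0132
T = 3.9816

3.9816


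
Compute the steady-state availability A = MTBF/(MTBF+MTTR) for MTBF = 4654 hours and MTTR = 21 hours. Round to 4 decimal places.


MTBF = 4654
MTTR = 21
MTBF + MTTR = 4675
A = 4654 / 4675
A = 0.9955

0.9955


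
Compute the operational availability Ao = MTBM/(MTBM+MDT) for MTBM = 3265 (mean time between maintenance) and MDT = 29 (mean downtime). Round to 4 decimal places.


MTBM = 3265
MDT = 29
MTBM + MDT = 3294
Ao = 3265 / 3294
Ao = 0.9912

0.9912


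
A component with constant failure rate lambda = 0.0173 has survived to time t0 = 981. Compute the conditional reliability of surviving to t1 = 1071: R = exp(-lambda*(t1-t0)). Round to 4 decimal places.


lambda = 0.0173
t0 = 981, t1 = 1071
t1 - t0 = 90
lambda * (t1-t0) = 0.0173 * 90 = 1.557
R = exp(-1.557)
R = 0.2108

0.2108


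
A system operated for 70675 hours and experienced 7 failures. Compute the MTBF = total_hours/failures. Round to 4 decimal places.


total_hours = 70675
failures = 7
MTBF = 70675 / 7
MTBF = 10096.4286

10096.4286


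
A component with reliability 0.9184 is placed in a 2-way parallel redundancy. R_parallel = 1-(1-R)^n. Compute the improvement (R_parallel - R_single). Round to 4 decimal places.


R_single = 0.9184, n = 2
1 - R_single = 0.0816
(1 - R_single)^n = 0.0816^2 = 0.0067
R_parallel = 1 - 0.0067 = 0.9933
Improvement = 0.9933 - 0.9184
Improvement = 0.0749

0.0749


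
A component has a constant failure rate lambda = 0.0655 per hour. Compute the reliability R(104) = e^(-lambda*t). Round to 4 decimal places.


lambda = 0.0655
t = 104
lambda * t = 6.812
R(t) = e^(-6.812)
R(t) = 0.0011

0.0011


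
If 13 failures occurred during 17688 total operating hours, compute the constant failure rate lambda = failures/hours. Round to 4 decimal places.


failures = 13
total_hours = 17688
lambda = 13 / 17688
lambda = 0.0007

0.0007


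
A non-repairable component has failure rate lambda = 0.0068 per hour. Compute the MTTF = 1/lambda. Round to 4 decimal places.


lambda = 0.0068
MTTF = 1 / 0.0068
MTTF = 147.0588

147.0588


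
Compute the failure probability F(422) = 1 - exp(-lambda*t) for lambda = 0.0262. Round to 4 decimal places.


lambda = 0.0262, t = 422
lambda * t = 11.0564
exp(-11.0564) = 0.0
F(t) = 1 - 0.0
F(t) = 1.0

1.0


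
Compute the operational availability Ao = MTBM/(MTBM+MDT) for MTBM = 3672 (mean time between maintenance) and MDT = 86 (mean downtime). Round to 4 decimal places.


MTBM = 3672
MDT = 86
MTBM + MDT = 3758
Ao = 3672 / 3758
Ao = 0.9771

0.9771


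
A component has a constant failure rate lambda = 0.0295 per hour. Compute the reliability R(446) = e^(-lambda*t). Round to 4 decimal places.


lambda = 0.0295
t = 446
lambda * t = 13.157
R(t) = e^(-13.157)
R(t) = 0.0

0.0


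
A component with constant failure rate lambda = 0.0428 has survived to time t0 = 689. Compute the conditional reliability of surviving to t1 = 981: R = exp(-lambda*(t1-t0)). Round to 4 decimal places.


lambda = 0.0428
t0 = 689, t1 = 981
t1 - t0 = 292
lambda * (t1-t0) = 0.0428 * 292 = 12.4976
R = exp(-12.4976)
R = 0.0

0.0


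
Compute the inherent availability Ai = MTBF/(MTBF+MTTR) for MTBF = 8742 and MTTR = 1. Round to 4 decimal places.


MTBF = 8742
MTTR = 1
MTBF + MTTR = 8743
Ai = 8742 / 8743
Ai = 0.9999

0.9999


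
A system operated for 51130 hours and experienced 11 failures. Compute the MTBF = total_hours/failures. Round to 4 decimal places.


total_hours = 51130
failures = 11
MTBF = 51130 / 11
MTBF = 4648.1818

4648.1818


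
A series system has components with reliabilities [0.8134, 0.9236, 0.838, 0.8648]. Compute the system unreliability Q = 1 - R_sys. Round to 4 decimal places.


Components: [0.8134, 0.9236, 0.838, 0.8648]
After component 1: product = 0.8134
After component 2: product = 0.7513
After component 3: product = 0.6296
After component 4: product = 0.5444
R_sys = 0.5444
Q = 1 - 0.5444 = 0.4556

0.4556


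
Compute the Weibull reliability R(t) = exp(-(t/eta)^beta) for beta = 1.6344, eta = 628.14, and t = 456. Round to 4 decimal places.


beta = 1.6344, eta = 628.14, t = 456
t/eta = 456 / 628.14 = 0.726
(t/eta)^beta = 0.726^1.6344 = 0.5925
R(t) = exp(-0.5925)
R(t) = 0.553

0.553


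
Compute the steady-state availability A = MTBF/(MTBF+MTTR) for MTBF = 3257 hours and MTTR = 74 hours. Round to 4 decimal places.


MTBF = 3257
MTTR = 74
MTBF + MTTR = 3331
A = 3257 / 3331
A = 0.9778

0.9778


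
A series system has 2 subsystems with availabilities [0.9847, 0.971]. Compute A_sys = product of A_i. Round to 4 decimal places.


Subsystems: [0.9847, 0.971]
After subsystem 1 (A=0.9847): product = 0.9847
After subsystem 2 (A=0.971): product = 0.9561
A_sys = 0.9561

0.9561


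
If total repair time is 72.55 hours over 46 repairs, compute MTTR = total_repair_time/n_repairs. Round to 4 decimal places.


total_repair_time = 72.55
n_repairs = 46
MTTR = 72.55 / 46
MTTR = 1.5772

1.5772


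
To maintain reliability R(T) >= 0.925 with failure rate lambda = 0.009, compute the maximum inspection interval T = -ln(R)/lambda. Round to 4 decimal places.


R_target = 0.925
lambda = 0.009
-ln(0.925) = 0.078
T = 0.078 / 0.009
T = 8.6624

8.6624


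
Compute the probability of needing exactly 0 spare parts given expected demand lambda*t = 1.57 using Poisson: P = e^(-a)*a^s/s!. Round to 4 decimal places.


a = 1.57, s = 0
e^(-a) = e^(-1.57) = 0.208
a^s = 1.57^0 = 1.0
s! = 1
P = 0.208 * 1.0 / 1
P = 0.208

0.208


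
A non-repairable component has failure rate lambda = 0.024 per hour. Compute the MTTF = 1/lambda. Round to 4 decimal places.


lambda = 0.024
MTTF = 1 / 0.024
MTTF = 41.6667

41.6667


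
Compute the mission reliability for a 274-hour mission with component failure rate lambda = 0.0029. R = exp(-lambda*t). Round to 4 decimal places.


lambda = 0.0029
mission_time = 274
lambda * t = 0.0029 * 274 = 0.7946
R = exp(-0.7946)
R = 0.4518

0.4518


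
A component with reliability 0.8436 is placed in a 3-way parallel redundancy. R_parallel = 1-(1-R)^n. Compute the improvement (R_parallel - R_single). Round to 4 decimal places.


R_single = 0.8436, n = 3
1 - R_single = 0.1564
(1 - R_single)^n = 0.1564^3 = 0.0038
R_parallel = 1 - 0.0038 = 0.9962
Improvement = 0.9962 - 0.8436
Improvement = 0.1526

0.1526


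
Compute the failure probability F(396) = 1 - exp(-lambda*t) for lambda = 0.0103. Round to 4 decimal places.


lambda = 0.0103, t = 396
lambda * t = 4.0788
exp(-4.0788) = 0.0169
F(t) = 1 - 0.0169
F(t) = 0.9831

0.9831


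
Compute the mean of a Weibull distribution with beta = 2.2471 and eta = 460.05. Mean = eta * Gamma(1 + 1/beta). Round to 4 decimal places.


beta = 2.2471, eta = 460.05
1/beta = 0.445
1 + 1/beta = 1.445
Gamma(1.445) = 0.8857
Mean = 460.05 * 0.8857
Mean = 407.4764

407.4764


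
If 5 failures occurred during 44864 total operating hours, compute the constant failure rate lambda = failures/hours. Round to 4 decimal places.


failures = 5
total_hours = 44864
lambda = 5 / 44864
lambda = 0.0001

0.0001


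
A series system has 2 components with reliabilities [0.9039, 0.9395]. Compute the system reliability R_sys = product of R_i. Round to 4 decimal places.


Components: [0.9039, 0.9395]
After component 1 (R=0.9039): product = 0.9039
After component 2 (R=0.9395): product = 0.8492
R_sys = 0.8492

0.8492


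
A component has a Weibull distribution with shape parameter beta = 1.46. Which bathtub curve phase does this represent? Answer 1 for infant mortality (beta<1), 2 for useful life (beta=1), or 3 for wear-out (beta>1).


beta = 1.46
Compare beta to 1:
beta < 1 => infant mortality (phase 1)
beta = 1 => useful life (phase 2)
beta > 1 => wear-out (phase 3)
Since beta = 1.46, this is wear-out (increasing failure rate)
Phase = 3

3


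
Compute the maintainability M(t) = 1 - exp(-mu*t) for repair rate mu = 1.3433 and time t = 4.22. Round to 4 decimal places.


mu = 1.3433, t = 4.22
mu * t = 1.3433 * 4.22 = 5.6687
exp(-5.6687) = 0.0035
M(t) = 1 - 0.0035
M(t) = 0.9965

0.9965


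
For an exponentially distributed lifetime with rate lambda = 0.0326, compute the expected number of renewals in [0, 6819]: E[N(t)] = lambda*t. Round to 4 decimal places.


lambda = 0.0326
t = 6819
E[N(t)] = lambda * t
E[N(t)] = 0.0326 * 6819
E[N(t)] = 222.2994

222.2994


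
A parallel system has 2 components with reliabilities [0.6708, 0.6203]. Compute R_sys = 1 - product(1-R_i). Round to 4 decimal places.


Components: [0.6708, 0.6203]
(1 - 0.6708) = 0.3292, running product = 0.3292
(1 - 0.6203) = 0.3797, running product = 0.125
Product of (1-R_i) = 0.125
R_sys = 1 - 0.125 = 0.875

0.875


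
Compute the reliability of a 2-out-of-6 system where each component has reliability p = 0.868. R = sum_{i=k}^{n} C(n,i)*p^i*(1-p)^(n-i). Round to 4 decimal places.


k = 2, n = 6, p = 0.868
i=2: C(6,2)=15 * 0.868^2 * 0.132^4 = 0.0034
i=3: C(6,3)=20 * 0.868^3 * 0.132^3 = 0.0301
i=4: C(6,4)=15 * 0.868^4 * 0.132^2 = 0.1484
i=5: C(6,5)=6 * 0.868^5 * 0.132^1 = 0.3902
i=6: C(6,6)=1 * 0.868^6 * 0.132^0 = 0.4277
R = sum of terms = 0.9998

0.9998


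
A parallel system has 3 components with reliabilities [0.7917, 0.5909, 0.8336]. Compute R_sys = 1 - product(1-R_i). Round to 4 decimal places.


Components: [0.7917, 0.5909, 0.8336]
(1 - 0.7917) = 0.2083, running product = 0.2083
(1 - 0.5909) = 0.4091, running product = 0.0852
(1 - 0.8336) = 0.1664, running product = 0.0142
Product of (1-R_i) = 0.0142
R_sys = 1 - 0.0142 = 0.9858

0.9858


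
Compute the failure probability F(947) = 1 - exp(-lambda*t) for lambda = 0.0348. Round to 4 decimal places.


lambda = 0.0348, t = 947
lambda * t = 32.9556
exp(-32.9556) = 0.0
F(t) = 1 - 0.0
F(t) = 1.0

1.0


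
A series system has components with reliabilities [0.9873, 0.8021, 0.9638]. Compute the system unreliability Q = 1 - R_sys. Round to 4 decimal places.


Components: [0.9873, 0.8021, 0.9638]
After component 1: product = 0.9873
After component 2: product = 0.7919
After component 3: product = 0.7632
R_sys = 0.7632
Q = 1 - 0.7632 = 0.2368

0.2368


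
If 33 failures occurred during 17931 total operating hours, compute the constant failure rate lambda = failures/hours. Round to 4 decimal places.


failures = 33
total_hours = 17931
lambda = 33 / 17931
lambda = 0.0018

0.0018


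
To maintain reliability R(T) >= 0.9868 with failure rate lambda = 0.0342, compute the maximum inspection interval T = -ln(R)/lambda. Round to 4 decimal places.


R_target = 0.9868
lambda = 0.0342
-ln(0.9868) = 0.0133
T = 0.0133 / 0.0342
T = 0.3885

0.3885


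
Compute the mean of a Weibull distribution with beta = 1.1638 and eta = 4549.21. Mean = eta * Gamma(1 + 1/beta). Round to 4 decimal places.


beta = 1.1638, eta = 4549.21
1/beta = 0.8593
1 + 1/beta = 1.8593
Gamma(1.8593) = 0.9485
Mean = 4549.21 * 0.9485
Mean = 4314.7208

4314.7208


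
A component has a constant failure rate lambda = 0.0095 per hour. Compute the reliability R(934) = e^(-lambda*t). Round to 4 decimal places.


lambda = 0.0095
t = 934
lambda * t = 8.873
R(t) = e^(-8.873)
R(t) = 0.0001

0.0001


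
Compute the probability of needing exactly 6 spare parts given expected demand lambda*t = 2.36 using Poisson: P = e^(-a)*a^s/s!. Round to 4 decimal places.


a = 2.36, s = 6
e^(-a) = e^(-2.36) = 0.0944
a^s = 2.36^6 = 172.7715
s! = 720
P = 0.0944 * 172.7715 / 720
P = 0.0227

0.0227


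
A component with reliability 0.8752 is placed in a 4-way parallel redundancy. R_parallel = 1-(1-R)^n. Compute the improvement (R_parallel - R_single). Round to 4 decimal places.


R_single = 0.8752, n = 4
1 - R_single = 0.1248
(1 - R_single)^n = 0.1248^4 = 0.0002
R_parallel = 1 - 0.0002 = 0.9998
Improvement = 0.9998 - 0.8752
Improvement = 0.1246

0.1246


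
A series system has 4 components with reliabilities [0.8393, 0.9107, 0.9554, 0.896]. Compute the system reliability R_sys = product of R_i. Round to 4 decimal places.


Components: [0.8393, 0.9107, 0.9554, 0.896]
After component 1 (R=0.8393): product = 0.8393
After component 2 (R=0.9107): product = 0.7644
After component 3 (R=0.9554): product = 0.7303
After component 4 (R=0.896): product = 0.6543
R_sys = 0.6543

0.6543


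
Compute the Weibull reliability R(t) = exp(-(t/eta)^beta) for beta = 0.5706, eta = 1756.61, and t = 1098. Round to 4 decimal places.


beta = 0.5706, eta = 1756.61, t = 1098
t/eta = 1098 / 1756.61 = 0.6251
(t/eta)^beta = 0.6251^0.5706 = 0.7648
R(t) = exp(-0.7648)
R(t) = 0.4654

0.4654


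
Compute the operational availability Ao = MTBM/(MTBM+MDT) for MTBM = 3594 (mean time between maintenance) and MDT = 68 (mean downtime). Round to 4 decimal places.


MTBM = 3594
MDT = 68
MTBM + MDT = 3662
Ao = 3594 / 3662
Ao = 0.9814

0.9814


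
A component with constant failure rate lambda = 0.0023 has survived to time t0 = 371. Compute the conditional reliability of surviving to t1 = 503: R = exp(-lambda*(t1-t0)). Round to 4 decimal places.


lambda = 0.0023
t0 = 371, t1 = 503
t1 - t0 = 132
lambda * (t1-t0) = 0.0023 * 132 = 0.3036
R = exp(-0.3036)
R = 0.7382

0.7382
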